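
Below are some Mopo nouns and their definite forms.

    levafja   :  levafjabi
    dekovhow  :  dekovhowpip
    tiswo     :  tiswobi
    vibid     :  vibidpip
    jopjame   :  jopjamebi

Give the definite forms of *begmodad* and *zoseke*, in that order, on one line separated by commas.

The suffix is conditioned by the final sound: -pip when the stem ends in a consonant (*dekovhow*, *vibid*); -bi when the stem ends in a vowel (*levafja*, *tiswo*, *jopjame*).
The final sound of *begmodad* is /d/, which is a consonant, so the suffix is -pip, giving *begmodadpip*.
The final sound of *zoseke* is /e/, which is a vowel, so the suffix is -bi, giving *zosekebi*.

begmodadpip, zosekebi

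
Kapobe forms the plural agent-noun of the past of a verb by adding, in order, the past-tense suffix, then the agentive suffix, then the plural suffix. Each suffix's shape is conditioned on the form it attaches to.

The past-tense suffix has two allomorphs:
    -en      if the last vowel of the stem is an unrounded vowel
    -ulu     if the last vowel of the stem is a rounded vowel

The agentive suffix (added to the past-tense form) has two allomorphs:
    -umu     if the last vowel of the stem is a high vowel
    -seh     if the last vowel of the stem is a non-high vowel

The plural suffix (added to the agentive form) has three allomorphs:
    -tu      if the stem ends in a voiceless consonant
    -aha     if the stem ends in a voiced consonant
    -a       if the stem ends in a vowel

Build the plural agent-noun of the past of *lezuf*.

*lezuf* — last vowel /u/ (a rounded vowel) → -ulu → *lezufulu*.
Since the last vowel of the past-tense form *lezufulu* is /u/ (a high vowel), it takes -umu, giving *lezufuluumu*.
Since the final sound of the agentive form *lezufuluumu* is /u/ (a vowel), it takes -a, giving *lezufuluumua*.

lezufuluumua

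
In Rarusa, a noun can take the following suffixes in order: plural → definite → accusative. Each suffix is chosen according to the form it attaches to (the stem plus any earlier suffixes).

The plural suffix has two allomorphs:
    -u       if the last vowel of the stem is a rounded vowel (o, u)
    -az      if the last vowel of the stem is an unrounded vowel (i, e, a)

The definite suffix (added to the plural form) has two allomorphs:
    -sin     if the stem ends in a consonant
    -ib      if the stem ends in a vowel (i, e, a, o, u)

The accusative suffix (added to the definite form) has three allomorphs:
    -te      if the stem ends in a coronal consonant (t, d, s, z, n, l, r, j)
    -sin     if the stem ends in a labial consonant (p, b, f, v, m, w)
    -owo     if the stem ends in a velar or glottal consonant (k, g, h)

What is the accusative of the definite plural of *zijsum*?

The last vowel of *zijsum* is /u/, which is a rounded vowel, so the plural suffix is -u, giving *zijsumu*.
The final sound of the plural form *zijsumu* is /u/, which is a vowel, so the definite suffix is -ib, giving *zijsumuib*.
The definite form *zijsumuib*: final consonant = /b/, labial → -sin → *zijsumuibsin*.

zijsumuibsin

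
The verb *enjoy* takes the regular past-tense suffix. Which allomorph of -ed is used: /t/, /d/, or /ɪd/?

/d/

The stem *enjoy* ends in a voiced sound other than /d/.
The -ed suffix is realized as /ɪd/ after /t, d/; as /t/ after other voiceless consonants; and as /d/ after other voiced sounds.
So -ed on *enjoy* is pronounced /d/.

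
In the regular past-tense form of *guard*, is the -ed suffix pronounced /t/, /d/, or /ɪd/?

/ɪd/

The stem *guard* ends in /t/ or /d/.
The -ed suffix is realized as /ɪd/ after /t, d/; as /t/ after other voiceless consonants; and as /d/ after other voiced sounds.
So -ed on *guard* is pronounced /ɪd/.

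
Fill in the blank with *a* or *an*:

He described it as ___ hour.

an

The indefinite article is chosen by the initial *sound* of the following word, not its spelling.
*hour* begins with the sound /aʊ/ (silent h) — a vowel sound.
So the article is *an*: He described it as an hour.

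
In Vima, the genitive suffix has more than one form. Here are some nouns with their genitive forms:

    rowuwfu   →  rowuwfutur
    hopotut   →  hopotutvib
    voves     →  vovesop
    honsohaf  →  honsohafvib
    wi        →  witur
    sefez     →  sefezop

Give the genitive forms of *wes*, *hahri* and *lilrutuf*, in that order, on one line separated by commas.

wesop, hahritur, lilrutufvib

The pattern is sibilance of the final sound: -op when the stem ends in a sibilant (*voves*, *sefez*); -vib when the stem ends in a non-sibilant consonant (*hopotut*, *honsohaf*); -tur when the stem ends in a vowel (*rowuwfu*, *wi*).
Since the final sound of *wes* is /s/ (a sibilant), it takes -op, giving *wesop*.
*hahri*: final sound = /i/, a vowel → -tur → *hahritur*.
The final sound of *lilrutuf* is /f/, which is a non-sibilant consonant, so the suffix is -vib, giving *lilrutufvib*.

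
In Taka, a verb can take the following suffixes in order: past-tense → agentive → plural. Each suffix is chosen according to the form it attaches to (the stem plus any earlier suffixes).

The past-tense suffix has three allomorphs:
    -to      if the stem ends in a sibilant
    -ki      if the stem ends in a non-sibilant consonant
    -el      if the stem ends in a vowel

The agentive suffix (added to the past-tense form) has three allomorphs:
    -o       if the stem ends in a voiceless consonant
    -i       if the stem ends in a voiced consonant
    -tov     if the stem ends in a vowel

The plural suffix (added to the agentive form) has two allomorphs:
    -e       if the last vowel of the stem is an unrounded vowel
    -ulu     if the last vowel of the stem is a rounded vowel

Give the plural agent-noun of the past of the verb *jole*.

joleelie

*jole*: final sound = /e/, a vowel → -el → *joleel*.
The past-tense form *joleel* — final sound /l/ (a voiced consonant) → -i → *joleeli*.
The agentive form *joleeli*: last vowel = /i/, an unrounded vowel → -e → *joleelie*.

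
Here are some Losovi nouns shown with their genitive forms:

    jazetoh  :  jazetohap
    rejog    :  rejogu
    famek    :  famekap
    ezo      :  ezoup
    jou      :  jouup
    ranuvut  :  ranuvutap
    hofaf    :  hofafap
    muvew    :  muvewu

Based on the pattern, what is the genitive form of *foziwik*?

foziwikap

The alternation tracks the final sound of the stem — -ap when the stem ends in a voiceless consonant (*jazetoh*, *famek*, *ranuvut*, *hofaf*); -u when the stem ends in a voiced consonant (*rejog*, *muvew*); -up when the stem ends in a vowel (*ezo*, *jou*).
Since the final sound of *foziwik* is /k/ (a voiceless consonant), it takes -ap, giving *foziwikap*.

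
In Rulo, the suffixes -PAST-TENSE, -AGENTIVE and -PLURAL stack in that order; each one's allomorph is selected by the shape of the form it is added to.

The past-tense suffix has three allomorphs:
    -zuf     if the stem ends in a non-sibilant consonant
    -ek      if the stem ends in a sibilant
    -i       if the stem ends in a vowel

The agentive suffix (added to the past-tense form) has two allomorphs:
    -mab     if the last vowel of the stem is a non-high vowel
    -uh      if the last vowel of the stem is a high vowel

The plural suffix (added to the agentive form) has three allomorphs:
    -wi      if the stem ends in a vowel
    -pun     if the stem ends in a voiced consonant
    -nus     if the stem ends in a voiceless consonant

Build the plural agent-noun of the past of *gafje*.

*gafje*: final sound = /e/, a vowel → -i → *gafjei*.
The past-tense form *gafjei* — last vowel /i/ (a high vowel) → -uh → *gafjeiuh*.
The agentive form *gafjeiuh*: final sound = /h/, a voiceless consonant → -nus → *gafjeiuhnus*.

gafjeiuhnus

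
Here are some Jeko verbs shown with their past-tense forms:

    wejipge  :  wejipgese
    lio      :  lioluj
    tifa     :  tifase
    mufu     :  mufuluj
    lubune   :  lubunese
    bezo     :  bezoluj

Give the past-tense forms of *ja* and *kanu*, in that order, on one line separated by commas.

jase, kanuluj

The alternation tracks the last vowel of the stem — -luj when the last vowel of the stem is a rounded vowel (*lio*, *mufu*, *bezo*); -se when the last vowel of the stem is an unrounded vowel (*wejipge*, *tifa*, *lubune*).
*ja*: last vowel = /a/, an unrounded vowel → -se → *jase*.
*kanu*: last vowel = /u/, a rounded vowel → -luj → *kanuluj*.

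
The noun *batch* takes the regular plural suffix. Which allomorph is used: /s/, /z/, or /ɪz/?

The stem *batch* ends in a sibilant (/s, z, ʃ, ʒ, tʃ, dʒ/).
The plural suffix surfaces as /ɪz/ after sibilants, /s/ after other voiceless consonants, and /z/ after other voiced sounds.
So the plural -s on *batch* is pronounced /ɪz/.

/ɪz/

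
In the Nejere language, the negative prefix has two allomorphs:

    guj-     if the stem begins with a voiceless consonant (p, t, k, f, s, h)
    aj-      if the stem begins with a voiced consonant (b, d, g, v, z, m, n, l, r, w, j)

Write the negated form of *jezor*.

The first consonant of *jezor* is /j/, which is voiced, so the prefix is aj-, giving *ajjezor*.

ajjezor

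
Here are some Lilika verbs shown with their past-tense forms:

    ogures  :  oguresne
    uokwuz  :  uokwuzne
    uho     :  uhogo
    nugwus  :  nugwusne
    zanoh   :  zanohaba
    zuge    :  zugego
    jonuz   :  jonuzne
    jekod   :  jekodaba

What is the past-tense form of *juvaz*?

juvazne

The alternation tracks the final sound of the stem — -ne when the stem ends in a sibilant (*ogures*, *uokwuz*, *nugwus*, *jonuz*); -aba when the stem ends in a non-sibilant consonant (*zanoh*, *jekod*); -go when the stem ends in a vowel (*uho*, *zuge*).
Since the final sound of *juvaz* is /z/ (a sibilant), it takes -ne, giving *juvazne*.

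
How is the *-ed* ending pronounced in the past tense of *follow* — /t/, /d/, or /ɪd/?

The stem *follow* ends in a voiced sound other than /d/.
The -ed suffix is realized as /ɪd/ after /t, d/; as /t/ after other voiceless consonants; and as /d/ after other voiced sounds.
So -ed on *follow* is pronounced /d/.

/d/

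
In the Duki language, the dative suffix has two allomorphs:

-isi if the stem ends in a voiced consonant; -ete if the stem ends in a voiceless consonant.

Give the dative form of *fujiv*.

Since the final consonant of *fujiv* is /v/ (voiced), it takes -isi, giving *fujivisi*.

fujivisi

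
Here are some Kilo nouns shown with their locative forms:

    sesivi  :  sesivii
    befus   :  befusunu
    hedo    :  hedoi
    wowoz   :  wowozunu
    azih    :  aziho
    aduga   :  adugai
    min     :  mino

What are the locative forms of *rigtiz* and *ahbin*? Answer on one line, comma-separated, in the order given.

rigtizunu, ahbino

The alternation tracks the final sound of the stem — -unu when the stem ends in a sibilant (*befus*, *wowoz*); -o when the stem ends in a non-sibilant consonant (*azih*, *min*); -i when the stem ends in a vowel (*sesivi*, *hedo*, *aduga*).
Since the final sound of *rigtiz* is /z/ (a sibilant), it takes -unu, giving *rigtizunu*.
*ahbin* — final sound /n/ (a non-sibilant consonant) → -o → *ahbino*.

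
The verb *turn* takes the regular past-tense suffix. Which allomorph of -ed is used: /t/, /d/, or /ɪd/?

/d/

The stem *turn* ends in a voiced sound other than /d/.
The -ed suffix is realized as /ɪd/ after /t, d/; as /t/ after other voiceless consonants; and as /d/ after other voiced sounds.
So -ed on *turn* is pronounced /d/.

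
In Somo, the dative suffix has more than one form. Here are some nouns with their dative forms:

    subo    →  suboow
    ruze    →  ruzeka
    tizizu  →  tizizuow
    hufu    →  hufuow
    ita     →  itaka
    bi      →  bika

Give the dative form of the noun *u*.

The suffix is conditioned by the last vowel: -ow when the last vowel of the stem is a rounded vowel (*subo*, *tizizu*, *hufu*); -ka when the last vowel of the stem is an unrounded vowel (*ruze*, *ita*, *bi*).
The last vowel of *u* is /u/, which is a rounded vowel, so the suffix is -ow, giving *uow*.

uow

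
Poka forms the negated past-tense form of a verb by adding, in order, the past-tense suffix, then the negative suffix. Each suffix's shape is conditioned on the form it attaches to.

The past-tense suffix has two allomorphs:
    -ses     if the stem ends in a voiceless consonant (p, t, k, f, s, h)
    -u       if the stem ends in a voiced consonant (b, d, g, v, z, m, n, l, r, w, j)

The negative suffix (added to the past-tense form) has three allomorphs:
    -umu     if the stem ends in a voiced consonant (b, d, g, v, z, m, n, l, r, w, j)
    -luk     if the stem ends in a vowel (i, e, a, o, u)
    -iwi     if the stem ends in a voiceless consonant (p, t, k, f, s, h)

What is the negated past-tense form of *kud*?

kuduluk

*kud*: final consonant = /d/, voiced → -u → *kudu*.
Since the final sound of the past-tense form *kudu* is /u/ (a vowel), it takes -luk, giving *kuduluk*.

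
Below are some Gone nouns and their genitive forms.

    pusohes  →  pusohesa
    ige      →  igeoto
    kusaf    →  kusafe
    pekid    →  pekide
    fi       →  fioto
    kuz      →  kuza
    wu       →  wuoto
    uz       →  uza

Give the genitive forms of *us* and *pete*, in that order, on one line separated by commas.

The pattern is sibilance of the final sound: -a when the stem ends in a sibilant (*pusohes*, *kuz*, *uz*); -e when the stem ends in a non-sibilant consonant (*kusaf*, *pekid*); -oto when the stem ends in a vowel (*ige*, *fi*, *wu*).
*us* — final sound /s/ (a sibilant) → -a → *usa*.
Since the final sound of *pete* is /e/ (a vowel), it takes -oto, giving *peteoto*.

usa, peteoto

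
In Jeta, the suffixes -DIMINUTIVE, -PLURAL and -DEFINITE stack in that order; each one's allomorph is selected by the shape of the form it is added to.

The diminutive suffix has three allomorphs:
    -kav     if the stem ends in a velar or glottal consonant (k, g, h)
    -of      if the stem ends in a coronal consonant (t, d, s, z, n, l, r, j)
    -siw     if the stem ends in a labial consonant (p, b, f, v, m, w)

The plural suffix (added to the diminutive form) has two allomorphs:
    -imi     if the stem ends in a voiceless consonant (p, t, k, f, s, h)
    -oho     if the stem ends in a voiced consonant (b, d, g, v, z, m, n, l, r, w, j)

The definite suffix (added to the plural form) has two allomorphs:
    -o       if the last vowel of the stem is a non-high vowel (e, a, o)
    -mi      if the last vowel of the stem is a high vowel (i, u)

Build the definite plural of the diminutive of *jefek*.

Since the final consonant of *jefek* is /k/ (velar/glottal), it takes -kav, giving *jefekkav*.
The final consonant of the diminutive form *jefekkav* is /v/, which is voiced, so the plural suffix is -oho, giving *jefekkavoho*.
The plural form *jefekkavoho*: last vowel = /o/, a non-high vowel → -o → *jefekkavohoo*.

jefekkavohoo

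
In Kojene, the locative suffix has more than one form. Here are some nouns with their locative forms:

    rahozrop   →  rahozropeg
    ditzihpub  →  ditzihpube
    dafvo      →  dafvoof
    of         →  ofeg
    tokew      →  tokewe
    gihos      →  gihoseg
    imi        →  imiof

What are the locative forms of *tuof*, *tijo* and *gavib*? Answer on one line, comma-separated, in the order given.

Looking at the final sound of each stem: -eg when the stem ends in a voiceless consonant (*rahozrop*, *of*, *gihos*); -e when the stem ends in a voiced consonant (*ditzihpub*, *tokew*); -of when the stem ends in a vowel (*dafvo*, *imi*).
*tuof* — final sound /f/ (a voiceless consonant) → -eg → *tuofeg*.
The final sound of *tijo* is /o/, which is a vowel, so the suffix is -of, giving *tijoof*.
*gavib*: final sound = /b/, a voiced consonant → -e → *gavibe*.

tuofeg, tijoof, gavibe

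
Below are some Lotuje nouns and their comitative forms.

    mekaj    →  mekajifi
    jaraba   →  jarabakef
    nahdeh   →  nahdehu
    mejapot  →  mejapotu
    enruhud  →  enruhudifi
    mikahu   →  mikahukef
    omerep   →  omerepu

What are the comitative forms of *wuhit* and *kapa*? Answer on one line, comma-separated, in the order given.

The pattern is voicing of the final sound: -u when the stem ends in a voiceless consonant (*nahdeh*, *mejapot*, *omerep*); -ifi when the stem ends in a voiced consonant (*mekaj*, *enruhud*); -kef when the stem ends in a vowel (*jaraba*, *mikahu*).
Since the final sound of *wuhit* is /t/ (a voiceless consonant), it takes -u, giving *wuhitu*.
*kapa* — final sound /a/ (a vowel) → -kef → *kapakef*.

wuhitu, kapakef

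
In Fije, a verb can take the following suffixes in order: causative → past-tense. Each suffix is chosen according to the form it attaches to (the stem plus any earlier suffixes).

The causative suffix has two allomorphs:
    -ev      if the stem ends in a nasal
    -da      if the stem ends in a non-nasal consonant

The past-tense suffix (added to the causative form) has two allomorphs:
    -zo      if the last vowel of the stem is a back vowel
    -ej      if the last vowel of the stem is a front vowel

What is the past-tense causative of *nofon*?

nofonevej

Since the final consonant of *nofon* is /n/ (a nasal), it takes -ev, giving *nofonev*.
The last vowel of the causative form *nofonev* is /e/, which is a front vowel, so the past-tense suffix is -ej, giving *nofonevej*.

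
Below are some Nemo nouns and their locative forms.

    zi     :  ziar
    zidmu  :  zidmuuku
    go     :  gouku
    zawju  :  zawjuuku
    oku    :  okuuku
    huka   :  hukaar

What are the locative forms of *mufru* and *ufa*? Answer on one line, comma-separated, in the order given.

mufruuku, ufaar

Looking at the last vowel of each stem: -uku when the last vowel of the stem is a rounded vowel (*zidmu*, *go*, *zawju*, *oku*); -ar when the last vowel of the stem is an unrounded vowel (*zi*, *huka*).
*mufru* — last vowel /u/ (a rounded vowel) → -uku → *mufruuku*.
The last vowel of *ufa* is /a/, which is an unrounded vowel, so the suffix is -ar, giving *ufaar*.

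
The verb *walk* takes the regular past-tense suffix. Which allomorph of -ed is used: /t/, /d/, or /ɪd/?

/t/

The stem *walk* ends in a voiceless consonant other than /t/.
The -ed suffix is realized as /ɪd/ after /t, d/; as /t/ after other voiceless consonants; and as /d/ after other voiced sounds.
So -ed on *walk* is pronounced /t/.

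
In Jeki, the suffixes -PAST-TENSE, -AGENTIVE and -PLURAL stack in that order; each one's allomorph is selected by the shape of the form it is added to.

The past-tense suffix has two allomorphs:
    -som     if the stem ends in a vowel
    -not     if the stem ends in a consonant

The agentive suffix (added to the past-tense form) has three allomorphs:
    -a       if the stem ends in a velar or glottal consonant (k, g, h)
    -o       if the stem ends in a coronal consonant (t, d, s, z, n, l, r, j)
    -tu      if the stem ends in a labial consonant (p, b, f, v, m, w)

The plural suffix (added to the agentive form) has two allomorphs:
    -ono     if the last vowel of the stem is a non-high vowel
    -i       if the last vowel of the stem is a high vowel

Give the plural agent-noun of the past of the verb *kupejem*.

kupejemnotoono

Since the final sound of *kupejem* is /m/ (a consonant), it takes -not, giving *kupejemnot*.
Since the final consonant of the past-tense form *kupejemnot* is /t/ (coronal), it takes -o, giving *kupejemnoto*.
Since the last vowel of the agentive form *kupejemnoto* is /o/ (a non-high vowel), it takes -ono, giving *kupejemnotoono*.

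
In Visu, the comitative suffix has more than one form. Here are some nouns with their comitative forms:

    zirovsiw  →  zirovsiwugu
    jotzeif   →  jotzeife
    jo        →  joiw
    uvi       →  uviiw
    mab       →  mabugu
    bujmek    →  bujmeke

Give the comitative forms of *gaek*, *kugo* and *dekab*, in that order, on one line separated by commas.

gaeke, kugoiw, dekabugu

The suffix is conditioned by the final sound: -e when the stem ends in a voiceless consonant (*jotzeif*, *bujmek*); -ugu when the stem ends in a voiced consonant (*zirovsiw*, *mab*); -iw when the stem ends in a vowel (*jo*, *uvi*).
The final sound of *gaek* is /k/, which is a voiceless consonant, so the suffix is -e, giving *gaeke*.
The final sound of *kugo* is /o/, which is a vowel, so the suffix is -iw, giving *kugoiw*.
The final sound of *dekab* is /b/, which is a voiced consonant, so the suffix is -ugu, giving *dekabugu*.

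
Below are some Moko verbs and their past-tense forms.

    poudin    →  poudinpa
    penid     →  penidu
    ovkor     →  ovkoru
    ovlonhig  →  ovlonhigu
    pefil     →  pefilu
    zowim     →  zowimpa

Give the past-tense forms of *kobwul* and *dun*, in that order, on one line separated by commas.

The suffix is conditioned by the final consonant: -pa when the stem ends in a nasal (*poudin*, *zowim*); -u when the stem ends in a non-nasal consonant (*penid*, *ovkor*, *ovlonhig*, *pefil*).
*kobwul* — final consonant /l/ (non-nasal) → -u → *kobwulu*.
Since the final consonant of *dun* is /n/ (a nasal), it takes -pa, giving *dunpa*.

kobwulu, dunpa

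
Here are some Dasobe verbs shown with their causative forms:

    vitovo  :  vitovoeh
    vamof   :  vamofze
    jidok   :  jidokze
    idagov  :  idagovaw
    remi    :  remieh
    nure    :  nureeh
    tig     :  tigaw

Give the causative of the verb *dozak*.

Looking at the final sound of each stem: -ze when the stem ends in a voiceless consonant (*vamof*, *jidok*); -aw when the stem ends in a voiced consonant (*idagov*, *tig*); -eh when the stem ends in a vowel (*vitovo*, *remi*, *nure*).
The final sound of *dozak* is /k/, which is a voiceless consonant, so the suffix is -ze, giving *dozakze*.

dozakze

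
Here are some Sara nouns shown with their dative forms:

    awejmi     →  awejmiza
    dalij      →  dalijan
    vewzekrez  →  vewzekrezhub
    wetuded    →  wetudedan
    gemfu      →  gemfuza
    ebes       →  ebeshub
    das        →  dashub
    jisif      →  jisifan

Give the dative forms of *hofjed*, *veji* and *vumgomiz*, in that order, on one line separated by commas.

hofjedan, vejiza, vumgomizhub

The suffix is conditioned by the final sound: -hub when the stem ends in a sibilant (*vewzekrez*, *ebes*, *das*); -an when the stem ends in a non-sibilant consonant (*dalij*, *wetuded*, *jisif*); -za when the stem ends in a vowel (*awejmi*, *gemfu*).
*hofjed*: final sound = /d/, a non-sibilant consonant → -an → *hofjedan*.
*veji*: final sound = /i/, a vowel → -za → *vejiza*.
The final sound of *vumgomiz* is /z/, which is a sibilant, so the suffix is -hub, giving *vumgomizhub*.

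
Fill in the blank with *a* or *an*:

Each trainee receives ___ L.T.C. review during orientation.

The indefinite article is chosen by the initial *sound* of the following word, not its spelling.
The initialism *L.T.C.* is read letter by letter; the first letter, L, is pronounced /ɛl/, which begins with a vowel sound.
So the article is *an*: Each trainee receives an L.T.C. review during orientation.

an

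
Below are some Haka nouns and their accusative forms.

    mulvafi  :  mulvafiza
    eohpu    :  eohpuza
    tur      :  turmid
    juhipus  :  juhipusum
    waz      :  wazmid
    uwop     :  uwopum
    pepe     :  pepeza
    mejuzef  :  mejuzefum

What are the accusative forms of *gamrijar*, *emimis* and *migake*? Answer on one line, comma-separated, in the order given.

gamrijarmid, emimisum, migakeza

The suffix is conditioned by the final sound: -um when the stem ends in a voiceless consonant (*juhipus*, *uwop*, *mejuzef*); -mid when the stem ends in a voiced consonant (*tur*, *waz*); -za when the stem ends in a vowel (*mulvafi*, *eohpu*, *pepe*).
*gamrijar* — final sound /r/ (a voiced consonant) → -mid → *gamrijarmid*.
*emimis* — final sound /s/ (a voiceless consonant) → -um → *emimisum*.
*migake*: final sound = /e/, a vowel → -za → *migakeza*.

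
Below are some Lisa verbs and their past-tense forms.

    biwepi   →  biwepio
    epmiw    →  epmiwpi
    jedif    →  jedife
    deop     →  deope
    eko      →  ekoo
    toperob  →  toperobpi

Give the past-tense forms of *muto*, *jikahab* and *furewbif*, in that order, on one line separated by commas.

The pattern is voicing of the final sound: -e when the stem ends in a voiceless consonant (*jedif*, *deop*); -pi when the stem ends in a voiced consonant (*epmiw*, *toperob*); -o when the stem ends in a vowel (*biwepi*, *eko*).
*muto* — final sound /o/ (a vowel) → -o → *mutoo*.
*jikahab*: final sound = /b/, a voiced consonant → -pi → *jikahabpi*.
Since the final sound of *furewbif* is /f/ (a voiceless consonant), it takes -e, giving *furewbife*.

mutoo, jikahabpi, furewbife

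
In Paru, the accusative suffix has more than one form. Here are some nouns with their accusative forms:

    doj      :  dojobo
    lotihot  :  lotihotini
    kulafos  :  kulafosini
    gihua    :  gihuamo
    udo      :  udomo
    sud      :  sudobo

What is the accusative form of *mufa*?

mufamo

The alternation tracks the final sound of the stem — -ini when the stem ends in a voiceless consonant (*lotihot*, *kulafos*); -obo when the stem ends in a voiced consonant (*doj*, *sud*); -mo when the stem ends in a vowel (*gihua*, *udo*).
The final sound of *mufa* is /a/, which is a vowel, so the suffix is -mo, giving *mufamo*.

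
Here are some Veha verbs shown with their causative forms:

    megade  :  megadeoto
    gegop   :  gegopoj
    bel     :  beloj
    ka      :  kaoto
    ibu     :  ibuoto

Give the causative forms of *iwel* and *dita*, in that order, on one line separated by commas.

The alternation tracks the final sound of the stem — -oj when the stem ends in a consonant (*gegop*, *bel*); -oto when the stem ends in a vowel (*megade*, *ka*, *ibu*).
Since the final sound of *iwel* is /l/ (a consonant), it takes -oj, giving *iweloj*.
Since the final sound of *dita* is /a/ (a vowel), it takes -oto, giving *ditaoto*.

iweloj, ditaoto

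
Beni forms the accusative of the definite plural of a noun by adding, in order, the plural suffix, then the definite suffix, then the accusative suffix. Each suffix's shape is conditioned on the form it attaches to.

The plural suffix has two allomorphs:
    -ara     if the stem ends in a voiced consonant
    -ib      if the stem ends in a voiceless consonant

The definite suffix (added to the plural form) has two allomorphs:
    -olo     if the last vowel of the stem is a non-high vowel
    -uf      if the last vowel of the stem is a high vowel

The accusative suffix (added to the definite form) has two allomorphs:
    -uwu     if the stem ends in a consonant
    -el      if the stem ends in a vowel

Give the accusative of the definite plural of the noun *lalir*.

*lalir*: final consonant = /r/, voiced → -ara → *lalirara*.
Since the last vowel of the plural form *lalirara* is /a/ (a non-high vowel), it takes -olo, giving *laliraraolo*.
The definite form *laliraraolo* — final sound /o/ (a vowel) → -el → *laliraraoloel*.

laliraraoloel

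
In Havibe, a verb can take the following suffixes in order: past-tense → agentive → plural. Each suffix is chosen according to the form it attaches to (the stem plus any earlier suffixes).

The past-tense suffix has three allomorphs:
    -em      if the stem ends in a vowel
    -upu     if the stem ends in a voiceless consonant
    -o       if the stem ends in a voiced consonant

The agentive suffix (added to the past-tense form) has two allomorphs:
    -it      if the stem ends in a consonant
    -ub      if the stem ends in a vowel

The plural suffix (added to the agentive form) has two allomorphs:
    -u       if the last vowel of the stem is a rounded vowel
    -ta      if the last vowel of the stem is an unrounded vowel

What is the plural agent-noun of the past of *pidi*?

pidiemitta

Since the final sound of *pidi* is /i/ (a vowel), it takes -em, giving *pidiem*.
The past-tense form *pidiem* — final sound /m/ (a consonant) → -it → *pidiemit*.
The agentive form *pidiemit*: last vowel = /i/, an unrounded vowel → -ta → *pidiemitta*.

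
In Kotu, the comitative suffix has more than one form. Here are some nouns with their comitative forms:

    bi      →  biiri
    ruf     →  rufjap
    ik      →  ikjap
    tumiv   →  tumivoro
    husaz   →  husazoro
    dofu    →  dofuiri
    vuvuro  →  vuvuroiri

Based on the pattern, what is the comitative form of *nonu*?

The alternation tracks the final sound of the stem — -jap when the stem ends in a voiceless consonant (*ruf*, *ik*); -oro when the stem ends in a voiced consonant (*tumiv*, *husaz*); -iri when the stem ends in a vowel (*bi*, *dofu*, *vuvuro*).
*nonu*: final sound = /u/, a vowel → -iri → *nonuiri*.

nonuiri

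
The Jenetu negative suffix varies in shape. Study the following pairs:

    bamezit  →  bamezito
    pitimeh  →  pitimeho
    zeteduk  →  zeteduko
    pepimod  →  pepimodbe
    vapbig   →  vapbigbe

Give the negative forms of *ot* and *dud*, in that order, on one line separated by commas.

oto, dudbe

Looking at the final consonant of each stem: -o when the stem ends in a voiceless consonant (*bamezit*, *pitimeh*, *zeteduk*); -be when the stem ends in a voiced consonant (*pepimod*, *vapbig*).
Since the final consonant of *ot* is /t/ (voiceless), it takes -o, giving *oto*.
*dud* — final consonant /d/ (voiced) → -be → *dudbe*.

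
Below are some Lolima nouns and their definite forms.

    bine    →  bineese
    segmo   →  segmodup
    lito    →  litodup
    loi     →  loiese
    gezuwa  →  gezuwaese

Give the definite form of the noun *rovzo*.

rovzodup

The pattern is rounding harmony: -dup when the last vowel of the stem is a rounded vowel (*segmo*, *lito*); -ese when the last vowel of the stem is an unrounded vowel (*bine*, *loi*, *gezuwa*).
*rovzo*: last vowel = /o/, a rounded vowel → -dup → *rovzodup*.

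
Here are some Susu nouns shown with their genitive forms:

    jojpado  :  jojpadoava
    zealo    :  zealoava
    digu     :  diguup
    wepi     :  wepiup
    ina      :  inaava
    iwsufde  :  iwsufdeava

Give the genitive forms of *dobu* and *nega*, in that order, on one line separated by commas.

Looking at the last vowel of each stem: -up when the last vowel of the stem is a high vowel (*digu*, *wepi*); -ava when the last vowel of the stem is a non-high vowel (*jojpado*, *zealo*, *ina*, *iwsufde*).
*dobu* — last vowel /u/ (a high vowel) → -up → *dobuup*.
Since the last vowel of *nega* is /a/ (a non-high vowel), it takes -ava, giving *negaava*.

dobuup, negaava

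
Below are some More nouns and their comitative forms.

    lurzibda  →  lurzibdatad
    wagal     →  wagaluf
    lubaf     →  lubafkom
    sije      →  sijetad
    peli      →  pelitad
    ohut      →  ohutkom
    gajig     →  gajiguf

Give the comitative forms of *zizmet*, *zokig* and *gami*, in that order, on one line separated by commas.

zizmetkom, zokiguf, gamitad

The alternation tracks the final sound of the stem — -kom when the stem ends in a voiceless consonant (*lubaf*, *ohut*); -uf when the stem ends in a voiced consonant (*wagal*, *gajig*); -tad when the stem ends in a vowel (*lurzibda*, *sije*, *peli*).
*zizmet*: final sound = /t/, a voiceless consonant → -kom → *zizmetkom*.
Since the final sound of *zokig* is /g/ (a voiced consonant), it takes -uf, giving *zokiguf*.
*gami*: final sound = /i/, a vowel → -tad → *gamitad*.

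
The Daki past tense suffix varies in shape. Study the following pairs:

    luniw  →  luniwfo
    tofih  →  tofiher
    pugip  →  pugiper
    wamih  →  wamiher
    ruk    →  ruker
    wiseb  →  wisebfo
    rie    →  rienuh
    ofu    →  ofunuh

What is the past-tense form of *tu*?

The suffix is conditioned by the final sound: -er when the stem ends in a voiceless consonant (*tofih*, *pugip*, *wamih*, *ruk*); -fo when the stem ends in a voiced consonant (*luniw*, *wiseb*); -nuh when the stem ends in a vowel (*rie*, *ofu*).
Since the final sound of *tu* is /u/ (a vowel), it takes -nuh, giving *tunuh*.

tunuh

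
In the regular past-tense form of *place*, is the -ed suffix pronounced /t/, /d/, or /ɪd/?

/t/

The stem *place* ends in a voiceless consonant other than /t/.
The -ed suffix is realized as /ɪd/ after /t, d/; as /t/ after other voiceless consonants; and as /d/ after other voiced sounds.
So -ed on *place* is pronounced /t/.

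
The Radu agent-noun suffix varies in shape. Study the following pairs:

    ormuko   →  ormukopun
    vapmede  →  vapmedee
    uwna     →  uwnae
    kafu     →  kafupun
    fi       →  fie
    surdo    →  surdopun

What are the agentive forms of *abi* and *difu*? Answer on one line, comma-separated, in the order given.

abie, difupun

The suffix is conditioned by the last vowel: -pun when the last vowel of the stem is a rounded vowel (*ormuko*, *kafu*, *surdo*); -e when the last vowel of the stem is an unrounded vowel (*vapmede*, *uwna*, *fi*).
*abi*: last vowel = /i/, an unrounded vowel → -e → *abie*.
Since the last vowel of *difu* is /u/ (a rounded vowel), it takes -pun, giving *difupun*.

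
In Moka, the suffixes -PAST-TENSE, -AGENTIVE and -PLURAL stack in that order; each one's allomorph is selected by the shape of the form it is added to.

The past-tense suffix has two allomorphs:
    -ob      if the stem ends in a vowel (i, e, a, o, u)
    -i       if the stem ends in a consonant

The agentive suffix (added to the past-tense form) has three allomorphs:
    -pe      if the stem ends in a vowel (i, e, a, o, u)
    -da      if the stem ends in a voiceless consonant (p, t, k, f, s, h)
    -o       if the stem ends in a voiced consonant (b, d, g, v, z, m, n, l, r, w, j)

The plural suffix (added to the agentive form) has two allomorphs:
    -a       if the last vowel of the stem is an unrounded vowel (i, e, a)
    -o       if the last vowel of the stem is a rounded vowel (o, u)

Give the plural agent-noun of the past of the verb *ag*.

agipea

Since the final sound of *ag* is /g/ (a consonant), it takes -i, giving *agi*.
The past-tense form *agi* — final sound /i/ (a vowel) → -pe → *agipe*.
The last vowel of the agentive form *agipe* is /e/, which is an unrounded vowel, so the plural suffix is -a, giving *agipea*.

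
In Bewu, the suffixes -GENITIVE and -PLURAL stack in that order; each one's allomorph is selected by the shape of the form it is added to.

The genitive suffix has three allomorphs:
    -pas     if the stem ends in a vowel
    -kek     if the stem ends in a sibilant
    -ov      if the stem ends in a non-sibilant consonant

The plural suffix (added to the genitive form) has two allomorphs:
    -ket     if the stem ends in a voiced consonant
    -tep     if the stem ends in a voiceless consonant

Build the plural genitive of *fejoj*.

fejojovket

*fejoj* — final sound /j/ (a non-sibilant consonant) → -ov → *fejojov*.
Since the final consonant of the genitive form *fejojov* is /v/ (voiced), it takes -ket, giving *fejojovket*.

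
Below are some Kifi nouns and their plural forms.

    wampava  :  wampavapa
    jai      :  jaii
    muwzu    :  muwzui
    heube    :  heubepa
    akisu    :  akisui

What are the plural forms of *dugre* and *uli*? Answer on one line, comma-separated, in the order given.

The suffix is conditioned by the last vowel: -i when the last vowel of the stem is a high vowel (*jai*, *muwzu*, *akisu*); -pa when the last vowel of the stem is a non-high vowel (*wampava*, *heube*).
*dugre* — last vowel /e/ (a non-high vowel) → -pa → *dugrepa*.
*uli*: last vowel = /i/, a high vowel → -i → *ulii*.

dugrepa, ulii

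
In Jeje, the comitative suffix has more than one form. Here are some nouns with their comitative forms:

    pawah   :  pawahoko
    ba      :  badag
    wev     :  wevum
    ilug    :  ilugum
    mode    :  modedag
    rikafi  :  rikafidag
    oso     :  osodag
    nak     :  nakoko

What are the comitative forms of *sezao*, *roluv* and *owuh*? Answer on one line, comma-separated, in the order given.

The suffix is conditioned by the final sound: -oko when the stem ends in a voiceless consonant (*pawah*, *nak*); -um when the stem ends in a voiced consonant (*wev*, *ilug*); -dag when the stem ends in a vowel (*ba*, *mode*, *rikafi*, *oso*).
Since the final sound of *sezao* is /o/ (a vowel), it takes -dag, giving *sezaodag*.
The final sound of *roluv* is /v/, which is a voiced consonant, so the suffix is -um, giving *roluvum*.
*owuh*: final sound = /h/, a voiceless consonant → -oko → *owuhoko*.

sezaodag, roluvum, owuhoko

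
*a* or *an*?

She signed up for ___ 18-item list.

an

The indefinite article is chosen by the initial *sound* of the following word, not its spelling.
The number *18* is spoken "eighteen", beginning with /ˌeɪˈtiːn/ — a vowel sound.
So the article is *an*: She signed up for an 18-item list.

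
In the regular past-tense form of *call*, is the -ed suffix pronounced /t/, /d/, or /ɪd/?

/d/

The stem *call* ends in a voiced sound other than /d/.
The -ed suffix is realized as /ɪd/ after /t, d/; as /t/ after other voiceless consonants; and as /d/ after other voiced sounds.
So -ed on *call* is pronounced /d/.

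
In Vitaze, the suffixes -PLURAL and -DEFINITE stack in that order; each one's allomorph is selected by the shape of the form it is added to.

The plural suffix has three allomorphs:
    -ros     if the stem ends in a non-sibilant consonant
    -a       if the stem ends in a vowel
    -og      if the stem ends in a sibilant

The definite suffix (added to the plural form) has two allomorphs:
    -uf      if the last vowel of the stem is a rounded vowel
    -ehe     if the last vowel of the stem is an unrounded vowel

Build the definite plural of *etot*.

etotrosuf

*etot* — final sound /t/ (a non-sibilant consonant) → -ros → *etotros*.
The last vowel of the plural form *etotros* is /o/, which is a rounded vowel, so the definite suffix is -uf, giving *etotrosuf*.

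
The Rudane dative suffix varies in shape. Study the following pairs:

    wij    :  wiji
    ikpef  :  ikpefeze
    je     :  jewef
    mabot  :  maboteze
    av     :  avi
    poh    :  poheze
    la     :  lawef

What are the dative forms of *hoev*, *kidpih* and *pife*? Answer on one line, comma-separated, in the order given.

Looking at the final sound of each stem: -eze when the stem ends in a voiceless consonant (*ikpef*, *mabot*, *poh*); -i when the stem ends in a voiced consonant (*wij*, *av*); -wef when the stem ends in a vowel (*je*, *la*).
The final sound of *hoev* is /v/, which is a voiced consonant, so the suffix is -i, giving *hoevi*.
Since the final sound of *kidpih* is /h/ (a voiceless consonant), it takes -eze, giving *kidpiheze*.
*pife* — final sound /e/ (a vowel) → -wef → *pifewef*.

hoevi, kidpiheze, pifewef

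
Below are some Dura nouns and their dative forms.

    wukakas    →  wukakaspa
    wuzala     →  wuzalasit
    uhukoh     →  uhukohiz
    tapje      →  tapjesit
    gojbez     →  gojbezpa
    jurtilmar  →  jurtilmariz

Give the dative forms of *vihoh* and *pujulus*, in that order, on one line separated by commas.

The pattern is sibilance of the final sound: -pa when the stem ends in a sibilant (*wukakas*, *gojbez*); -iz when the stem ends in a non-sibilant consonant (*uhukoh*, *jurtilmar*); -sit when the stem ends in a vowel (*wuzala*, *tapje*).
*vihoh*: final sound = /h/, a non-sibilant consonant → -iz → *vihohiz*.
*pujulus*: final sound = /s/, a sibilant → -pa → *pujuluspa*.

vihohiz, pujuluspa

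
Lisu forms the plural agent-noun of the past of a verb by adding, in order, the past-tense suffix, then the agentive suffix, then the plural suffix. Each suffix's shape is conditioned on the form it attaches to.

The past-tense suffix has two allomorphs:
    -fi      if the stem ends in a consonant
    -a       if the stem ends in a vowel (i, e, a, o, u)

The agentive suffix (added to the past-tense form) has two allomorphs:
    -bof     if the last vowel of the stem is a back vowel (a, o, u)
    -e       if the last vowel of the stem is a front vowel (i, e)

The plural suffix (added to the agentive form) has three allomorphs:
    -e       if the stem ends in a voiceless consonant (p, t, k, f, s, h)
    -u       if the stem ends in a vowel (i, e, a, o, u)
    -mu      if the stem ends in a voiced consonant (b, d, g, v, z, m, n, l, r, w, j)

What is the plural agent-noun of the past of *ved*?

vedfieu

The final sound of *ved* is /d/, which is a consonant, so the past-tense suffix is -fi, giving *vedfi*.
The past-tense form *vedfi* — last vowel /i/ (a front vowel) → -e → *vedfie*.
The final sound of the agentive form *vedfie* is /e/, which is a vowel, so the plural suffix is -u, giving *vedfieu*.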